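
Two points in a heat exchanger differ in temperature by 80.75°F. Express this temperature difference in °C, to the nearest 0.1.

An interval of 1°F corresponds to 5/9°C.
80.75 × 5/9 = 44.9.

44.9°C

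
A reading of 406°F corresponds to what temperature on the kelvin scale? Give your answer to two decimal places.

In Celsius: (406 - 32) × 5/9 = 207.7778°C.
In kelvin: 207.7778 + 273.15 = 480.93 K.

480.93 K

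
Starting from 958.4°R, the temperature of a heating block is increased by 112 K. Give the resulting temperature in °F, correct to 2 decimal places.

Initial temperature in Celsius: (958.4 - 491.67) × 5/9 = 259.2944°C.
The 112 K change is an interval; Kelvin and Celsius degrees are the same size, so ΔC = +112°C.
Final Celsius temperature: 259.2944 + 112.0000 = 371.2944°C.
In Fahrenheit: 371.2944 × 1.8 + 32 = 700.33°F.

700.33°F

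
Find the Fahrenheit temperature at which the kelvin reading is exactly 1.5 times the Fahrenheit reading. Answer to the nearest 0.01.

270.39°F

Let F be the Fahrenheit reading. The kelvin reading is K = 5/9·F + 255.372.
Require K = 1.5·F: 5/9·F + 255.372 = 1.5·F.
(-17/18)·F = -255.372  ⇒  F = 270.39.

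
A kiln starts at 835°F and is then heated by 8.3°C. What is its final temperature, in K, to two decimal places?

Initial temperature in Celsius: (835 - 32) × 5/9 = 446.1111°C.
Final Celsius temperature: 446.1111 + 8.3000 = 454.4111°C.
In kelvin: 454.4111 + 273.15 = 727.56 K.

727.56 K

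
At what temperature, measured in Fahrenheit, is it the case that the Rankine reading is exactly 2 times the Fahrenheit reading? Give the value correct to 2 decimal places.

459.67°F

Let F be the Fahrenheit reading. The Rankine reading is R = 1·F + 459.67.
Require R = 2·F: 1·F + 459.67 = 2·F.
(-1)·F = -459.67  ⇒  F = 459.67.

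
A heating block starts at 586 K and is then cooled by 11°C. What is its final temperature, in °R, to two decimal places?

Initial temperature in Celsius: 586 - 273.15 = 312.8500°C.
Final Celsius temperature: 312.8500 - 11.0000 = 301.8500°C.
In Rankine: 301.8500 × 1.8 + 491.67 = 1035.00°R.

1035.00°R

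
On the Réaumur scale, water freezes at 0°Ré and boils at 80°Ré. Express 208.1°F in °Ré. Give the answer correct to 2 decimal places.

78.27°Ré

First in Celsius: (208.1 - 32) × 5/9 = 97.8333°C.
Linearly onto the Réaumur scale: 0 + (97.8333 / 100) × (80 - 0) = 78.27°Ré.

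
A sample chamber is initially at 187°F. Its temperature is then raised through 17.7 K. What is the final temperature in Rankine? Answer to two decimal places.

Initial temperature in Celsius: (187 - 32) × 5/9 = 86.1111°C.
The 17.7 K change is an interval; Kelvin and Celsius degrees are the same size, so ΔC = +17.7°C.
Final Celsius temperature: 86.1111 + 17.7000 = 103.8111°C.
In Rankine: 103.8111 × 1.8 + 491.67 = 678.53°R.

678.53°R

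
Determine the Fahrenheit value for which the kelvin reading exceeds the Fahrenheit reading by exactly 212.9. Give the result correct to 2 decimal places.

95.56°F

Let F be the Fahrenheit reading. The kelvin reading is K = 5/9·F + 255.372.
Require K - F = 212.9: (-4/9)·F + 255.372 = 212.9.
F = (212.9 - 255.372) / (-4/9) = 95.56.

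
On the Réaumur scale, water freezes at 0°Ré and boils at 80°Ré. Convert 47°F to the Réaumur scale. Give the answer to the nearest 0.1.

6.7°Ré

First in Celsius: (47 - 32) × 5/9 = 8.3333°C.
Linearly onto the Réaumur scale: 0 + (8.3333 / 100) × (80 - 0) = 6.7°Ré.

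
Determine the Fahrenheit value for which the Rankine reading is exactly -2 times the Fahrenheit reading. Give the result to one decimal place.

Let F be the Fahrenheit reading. The Rankine reading is R = 1·F + 459.67.
Require R = -2·F: 1·F + 459.67 = -2·F.
(3)·F = -459.67  ⇒  F = -153.2.

-153.2°F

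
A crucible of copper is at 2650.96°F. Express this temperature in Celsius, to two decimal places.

In Celsius: (2650.96 - 32) × 5/9 = 1454.9778°C.

1454.98°C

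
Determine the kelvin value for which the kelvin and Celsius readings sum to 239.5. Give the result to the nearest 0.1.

Let K be the kelvin reading. The Celsius reading is C = 1·K - 273.15.
Require K + C = 239.5: (2)·K - 273.15 = 239.5.
K = (239.5 + 273.15) / (2) = 256.3.

256.3 K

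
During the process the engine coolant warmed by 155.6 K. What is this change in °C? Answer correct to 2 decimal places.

155.60°C

Kelvin and Celsius degrees are the same size, so the interval is unchanged: 155.60.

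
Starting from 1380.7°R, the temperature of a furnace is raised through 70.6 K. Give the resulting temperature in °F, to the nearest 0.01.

Initial temperature in Celsius: (1380.7 - 491.67) × 5/9 = 493.9056°C.
The 70.6 K change is an interval; Kelvin and Celsius degrees are the same size, so ΔC = +70.6°C.
Final Celsius temperature: 493.9056 + 70.6000 = 564.5056°C.
In Fahrenheit: 564.5056 × 1.8 + 32 = 1048.11°F.

1048.11°F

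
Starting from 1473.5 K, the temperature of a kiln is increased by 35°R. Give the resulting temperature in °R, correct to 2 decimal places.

2687.30°R

Initial temperature in Celsius: 1473.5 - 273.15 = 1200.3500°C.
The 35°R change is an interval, so only the factor 5/9 applies: +35 × 5/9 = +19.4444°C.
Final Celsius temperature: 1200.3500 + 19.4444 = 1219.7944°C.
In Rankine: 1219.7944 × 1.8 + 491.67 = 2687.30°R.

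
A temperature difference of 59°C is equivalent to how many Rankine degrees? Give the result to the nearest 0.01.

106.20°R

Only the scale ratio 1.8 matters for a change in temperature.
59 × 1.8 = 106.20.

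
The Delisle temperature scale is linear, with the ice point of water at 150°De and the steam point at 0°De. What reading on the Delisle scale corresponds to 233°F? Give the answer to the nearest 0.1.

-17.5°De

First in Celsius: (233 - 32) × 5/9 = 111.6667°C.
Linearly onto the Delisle scale: 150 + (111.6667 / 100) × (0 - 150) = -17.5°De.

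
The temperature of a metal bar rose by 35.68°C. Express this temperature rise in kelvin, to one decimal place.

35.7 K

Celsius and kelvin degrees are the same size, so the interval is unchanged: 35.7.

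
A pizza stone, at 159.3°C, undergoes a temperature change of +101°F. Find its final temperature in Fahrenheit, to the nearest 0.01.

The 101°F change is an interval, so only the factor 5/9 applies: +101 × 5/9 = +56.1111°C.
Final Celsius temperature: 159.3000 + 56.1111 = 215.4111°C.
In Fahrenheit: 215.4111 × 1.8 + 32 = 419.74°F.

419.74°F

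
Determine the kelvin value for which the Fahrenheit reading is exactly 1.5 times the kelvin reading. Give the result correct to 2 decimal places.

1532.23 K

Let K be the kelvin reading. The Fahrenheit reading is F = 1.8·K - 459.67.
Require F = 1.5·K: 1.8·K - 459.67 = 1.5·K.
(0.3)·K = 459.67  ⇒  K = 1532.23.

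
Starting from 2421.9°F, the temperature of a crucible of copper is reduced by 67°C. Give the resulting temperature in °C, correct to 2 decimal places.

Initial temperature in Celsius: (2421.9 - 32) × 5/9 = 1327.7222°C.
Final Celsius temperature: 1327.7222 - 67.0000 = 1260.7222°C.

1260.72°C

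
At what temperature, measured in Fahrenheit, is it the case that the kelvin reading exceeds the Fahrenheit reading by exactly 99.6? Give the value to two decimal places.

Let F be the Fahrenheit reading. The kelvin reading is K = 5/9·F + 255.372.
Require K - F = 99.6: (-4/9)·F + 255.372 = 99.6.
F = (99.6 - 255.372) / (-4/9) = 350.49.

350.49°F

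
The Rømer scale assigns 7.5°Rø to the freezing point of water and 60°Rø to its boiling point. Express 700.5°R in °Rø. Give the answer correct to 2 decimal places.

First in Celsius: (700.5 - 491.67) × 5/9 = 116.0167°C.
Linearly onto the Rømer scale: 7.5 + (116.0167 / 100) × (60 - 7.5) = 68.41°Rø.

68.41°Rø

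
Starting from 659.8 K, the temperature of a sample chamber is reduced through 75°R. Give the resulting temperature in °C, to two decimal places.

Initial temperature in Celsius: 659.8 - 273.15 = 386.6500°C.
The 75°R change is an interval, so only the factor 5/9 applies: -75 × 5/9 = -41.6667°C.
Final Celsius temperature: 386.6500 - 41.6667 = 344.9833°C.

344.98°C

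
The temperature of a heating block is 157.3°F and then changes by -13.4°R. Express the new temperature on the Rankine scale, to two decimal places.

603.57°R

Initial temperature in Celsius: (157.3 - 32) × 5/9 = 69.6111°C.
The 13.4°R change is an interval, so only the factor 5/9 applies: -13.4 × 5/9 = -7.4444°C.
Final Celsius temperature: 69.6111 - 7.4444 = 62.1667°C.
In Rankine: 62.1667 × 1.8 + 491.67 = 603.57°R.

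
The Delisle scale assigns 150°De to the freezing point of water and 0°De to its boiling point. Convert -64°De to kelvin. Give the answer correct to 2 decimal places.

415.82 K

Linear interpolation between the fixed points: C = (-64 - 150) × 100 / (0 - 150) = 142.6667°C.
Then 142.6667 + 273.15 = 415.82 K.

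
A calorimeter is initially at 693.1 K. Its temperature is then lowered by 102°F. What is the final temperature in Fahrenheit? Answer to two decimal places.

Initial temperature in Celsius: 693.1 - 273.15 = 419.9500°C.
The 102°F change is an interval, so only the factor 5/9 applies: -102 × 5/9 = -56.6667°C.
Final Celsius temperature: 419.9500 - 56.6667 = 363.2833°C.
In Fahrenheit: 363.2833 × 1.8 + 32 = 685.91°F.

685.91°F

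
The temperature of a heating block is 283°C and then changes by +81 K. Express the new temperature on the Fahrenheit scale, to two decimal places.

687.20°F

The 81 K change is an interval; Kelvin and Celsius degrees are the same size, so ΔC = +81°C.
Final Celsius temperature: 283.0000 + 81.0000 = 364.0000°C.
In Fahrenheit: 364.0000 × 1.8 + 32 = 687.20°F.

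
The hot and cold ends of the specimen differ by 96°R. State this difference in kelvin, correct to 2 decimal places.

53.33 K

For a temperature interval the offset drops out; only the factor 5/9 applies.
96 × 5/9 = 53.33.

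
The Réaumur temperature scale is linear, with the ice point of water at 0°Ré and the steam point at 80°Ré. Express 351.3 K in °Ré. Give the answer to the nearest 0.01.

First in Celsius: 351.3 - 273.15 = 78.1500°C.
Linearly onto the Réaumur scale: 0 + (78.1500 / 100) × (80 - 0) = 62.52°Ré.

62.52°Ré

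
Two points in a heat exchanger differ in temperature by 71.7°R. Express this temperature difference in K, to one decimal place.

For a temperature interval the offset drops out; only the factor 5/9 applies.
71.7 × 5/9 = 39.8.

39.8 K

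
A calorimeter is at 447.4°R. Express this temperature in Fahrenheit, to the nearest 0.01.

In Celsius: (447.4 - 491.67) × 5/9 = -24.5944°C.
In Fahrenheit: -24.5944 × 1.8 + 32 = -12.27°F.

-12.27°F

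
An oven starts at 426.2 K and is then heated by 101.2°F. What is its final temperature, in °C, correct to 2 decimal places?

Initial temperature in Celsius: 426.2 - 273.15 = 153.0500°C.
The 101.2°F change is an interval, so only the factor 5/9 applies: +101.2 × 5/9 = +56.2222°C.
Final Celsius temperature: 153.0500 + 56.2222 = 209.2722°C.

209.27°C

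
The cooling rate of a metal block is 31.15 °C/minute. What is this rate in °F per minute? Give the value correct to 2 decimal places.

The quantity depends on a temperature interval, so only the ratio of degree sizes applies; the offset between the scales is irrelevant.
A change of 1°C is a change of 1.8°F, so 31.15 × 1.8 = 56.07.

56.07 °F/minute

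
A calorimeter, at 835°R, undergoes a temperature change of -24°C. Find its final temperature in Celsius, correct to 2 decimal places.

Initial temperature in Celsius: (835 - 491.67) × 5/9 = 190.7389°C.
Final Celsius temperature: 190.7389 - 24.0000 = 166.7389°C.

166.74°C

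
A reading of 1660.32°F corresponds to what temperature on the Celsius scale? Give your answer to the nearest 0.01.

904.62°C

In Celsius: (1660.32 - 32) × 5/9 = 904.6222°C.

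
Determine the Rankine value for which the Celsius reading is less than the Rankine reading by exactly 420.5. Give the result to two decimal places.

331.54°R

Let R be the Rankine reading. The Celsius reading is C = 5/9·R - 273.15.
Require C - R = -420.5: (-4/9)·R - 273.15 = -420.5.
R = (-420.5 + 273.15) / (-4/9) = 331.54.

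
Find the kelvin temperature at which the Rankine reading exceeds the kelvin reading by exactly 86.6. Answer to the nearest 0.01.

108.25 K

Let K be the kelvin reading. The Rankine reading is R = 1.8·K.
Require R - K = 86.6: (0.8)·K = 86.6.
K = (86.6) / (0.8) = 108.25.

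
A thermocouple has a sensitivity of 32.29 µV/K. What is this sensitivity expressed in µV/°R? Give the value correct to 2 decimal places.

The quantity depends on a temperature interval, so only the ratio of degree sizes applies; the offset between the scales is irrelevant.
A change of 1°R is a change of 5/9 K, so per °R the value is 32.29 × 5/9 = 17.94.

17.94 µV/°R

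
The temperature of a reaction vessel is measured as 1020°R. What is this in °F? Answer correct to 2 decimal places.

In Celsius: (1020 - 491.67) × 5/9 = 293.5167°C.
In Fahrenheit: 293.5167 × 1.8 + 32 = 560.33°F.

560.33°F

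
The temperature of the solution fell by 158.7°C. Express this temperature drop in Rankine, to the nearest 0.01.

285.66°R

For a temperature interval the offset drops out; only the factor 1.8 applies.
158.7 × 1.8 = 285.66.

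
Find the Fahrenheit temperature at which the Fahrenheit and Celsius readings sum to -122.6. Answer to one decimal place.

-67.4°F

Let F be the Fahrenheit reading. The Celsius reading is C = 5/9·F - 17.7778.
Require F + C = -122.6: (14/9)·F - 17.7778 = -122.6.
F = (-122.6 + 17.7778) / (14/9) = -67.4.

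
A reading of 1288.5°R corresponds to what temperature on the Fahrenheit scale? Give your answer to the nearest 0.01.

828.83°F

In Celsius: (1288.5 - 491.67) × 5/9 = 442.6833°C.
In Fahrenheit: 442.6833 × 1.8 + 32 = 828.83°F.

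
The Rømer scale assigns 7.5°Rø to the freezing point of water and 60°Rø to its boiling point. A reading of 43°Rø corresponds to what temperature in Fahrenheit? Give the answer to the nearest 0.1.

Linear interpolation between the fixed points: C = (43 - 7.5) × 100 / (60 - 7.5) = 67.6190°C.
Then 67.6190 × 1.8 + 32 = 153.7°F.

153.7°F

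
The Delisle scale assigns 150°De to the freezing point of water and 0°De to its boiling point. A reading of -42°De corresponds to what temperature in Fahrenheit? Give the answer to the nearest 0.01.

Linear interpolation between the fixed points: C = (-42 - 150) × 100 / (0 - 150) = 128.0000°C.
Then 128.0000 × 1.8 + 32 = 262.40°F.

262.40°F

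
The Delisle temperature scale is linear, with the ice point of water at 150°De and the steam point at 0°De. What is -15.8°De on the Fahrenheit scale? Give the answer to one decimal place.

231.0°F

Linear interpolation between the fixed points: C = (-15.8 - 150) × 100 / (0 - 150) = 110.5333°C.
Then 110.5333 × 1.8 + 32 = 231.0°F.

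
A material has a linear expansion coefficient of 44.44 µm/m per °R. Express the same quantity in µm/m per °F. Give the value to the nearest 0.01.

44.44 µm/m per °F

The quantity depends on a temperature interval, so only the ratio of degree sizes applies; the offset between the scales is irrelevant.
A change of 1°F is a change of 1°R, so per °F the value is 44.44 × 1 = 44.44.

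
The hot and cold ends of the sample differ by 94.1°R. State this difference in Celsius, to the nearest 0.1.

52.3°C

Only the scale ratio 5/9 matters for a change in temperature.
94.1 × 5/9 = 52.3.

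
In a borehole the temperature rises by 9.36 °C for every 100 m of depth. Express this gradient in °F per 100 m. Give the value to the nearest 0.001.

16.848 °F/100 m

The quantity depends on a temperature interval, so only the ratio of degree sizes applies; the offset between the scales is irrelevant.
A change of 1°C is a change of 1.8°F, so 9.36 × 1.8 = 16.848.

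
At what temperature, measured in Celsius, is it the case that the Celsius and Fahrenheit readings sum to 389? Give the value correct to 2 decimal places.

Let C be the Celsius reading. The Fahrenheit reading is F = 1.8·C + 32.
Require C + F = 389: (2.8)·C + 32 = 389.
C = (389 - 32) / (2.8) = 127.50.

127.50°C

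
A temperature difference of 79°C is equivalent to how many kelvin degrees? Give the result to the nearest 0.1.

79.0 K

Celsius and kelvin degrees are the same size, so the interval is unchanged: 79.0.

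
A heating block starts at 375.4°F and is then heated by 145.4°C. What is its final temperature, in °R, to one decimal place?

Initial temperature in Celsius: (375.4 - 32) × 5/9 = 190.7778°C.
Final Celsius temperature: 190.7778 + 145.4000 = 336.1778°C.
In Rankine: 336.1778 × 1.8 + 491.67 = 1096.8°R.

1096.8°R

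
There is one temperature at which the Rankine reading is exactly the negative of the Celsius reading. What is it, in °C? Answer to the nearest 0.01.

Let C be the Celsius reading. The Rankine reading is R = 1.8·C + 491.67.
Require R = -1·C: 1.8·C + 491.67 = -1·C.
(2.8)·C = -491.67  ⇒  C = -175.60.

-175.60°C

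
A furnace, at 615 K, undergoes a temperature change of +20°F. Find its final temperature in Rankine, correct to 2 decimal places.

Initial temperature in Celsius: 615 - 273.15 = 341.8500°C.
The 20°F change is an interval, so only the factor 5/9 applies: +20 × 5/9 = +11.1111°C.
Final Celsius temperature: 341.8500 + 11.1111 = 352.9611°C.
In Rankine: 352.9611 × 1.8 + 491.67 = 1127.00°R.

1127.00°R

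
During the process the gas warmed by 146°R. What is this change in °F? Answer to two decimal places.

146.00°F

Rankine and Fahrenheit degrees are the same size, so the interval is unchanged: 146.00.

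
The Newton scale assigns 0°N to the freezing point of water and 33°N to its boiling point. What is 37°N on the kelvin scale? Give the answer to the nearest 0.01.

Linear interpolation between the fixed points: C = (37 - 0) × 100 / (33 - 0) = 112.1212°C.
Then 112.1212 + 273.15 = 385.27 K.

385.27 K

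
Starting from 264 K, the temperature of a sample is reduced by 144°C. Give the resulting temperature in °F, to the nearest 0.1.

Initial temperature in Celsius: 264 - 273.15 = -9.1500°C.
Final Celsius temperature: -9.1500 - 144.0000 = -153.1500°C.
In Fahrenheit: -153.1500 × 1.8 + 32 = -243.7°F.

-243.7°F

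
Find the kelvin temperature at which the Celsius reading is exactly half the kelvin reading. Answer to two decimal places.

Let K be the kelvin reading. The Celsius reading is C = 1·K - 273.15.
Require C = 0.5·K: 1·K - 273.15 = 0.5·K.
(0.5)·K = 273.15  ⇒  K = 546.30.

546.30 K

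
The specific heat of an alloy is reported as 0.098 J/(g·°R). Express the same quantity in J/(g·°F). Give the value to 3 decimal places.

Since only a temperature interval is involved, the additive offset between the scales drops out.
A change of 1°F is a change of 1°R, so per °F the value is 0.098 × 1 = 0.098.

0.098 J/(g·°F)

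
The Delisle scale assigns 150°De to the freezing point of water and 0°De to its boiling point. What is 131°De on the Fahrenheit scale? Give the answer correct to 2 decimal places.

Linear interpolation between the fixed points: C = (131 - 150) × 100 / (0 - 150) = 12.6667°C.
Then 12.6667 × 1.8 + 32 = 54.80°F.

54.80°F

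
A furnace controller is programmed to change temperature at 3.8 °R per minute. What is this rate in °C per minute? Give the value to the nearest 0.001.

2.111 °C/minute

The quantity depends on a temperature interval, so only the ratio of degree sizes applies; the offset between the scales is irrelevant.
A change of 1°R is a change of 5/9°C, so 3.8 × 5/9 = 2.111.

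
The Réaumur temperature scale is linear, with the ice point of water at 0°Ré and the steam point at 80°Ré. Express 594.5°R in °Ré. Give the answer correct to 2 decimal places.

First in Celsius: (594.5 - 491.67) × 5/9 = 57.1278°C.
Linearly onto the Réaumur scale: 0 + (57.1278 / 100) × (80 - 0) = 45.70°Ré.

45.70°Ré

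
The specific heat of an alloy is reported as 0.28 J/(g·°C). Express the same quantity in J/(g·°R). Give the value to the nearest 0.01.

0.16 J/(g·°R)

The quantity depends on a temperature interval, so only the ratio of degree sizes applies; the offset between the scales is irrelevant.
A change of 1°R is a change of 5/9°C, so per °R the value is 0.28 × 5/9 = 0.16.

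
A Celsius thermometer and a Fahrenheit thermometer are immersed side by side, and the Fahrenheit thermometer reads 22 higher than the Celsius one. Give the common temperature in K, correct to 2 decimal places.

Let x be the Celsius reading; then the Fahrenheit reading is 1.8·x + 32.
(1.8·x + 32) - x = 22  ⇒  (0.8)·x = -10  ⇒  x = -12.5000°C.
In kelvin: -12.5000 + 273.15 = 260.65 K.

260.65 K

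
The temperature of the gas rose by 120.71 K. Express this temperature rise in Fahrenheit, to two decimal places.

217.28°F

An interval of 1 K corresponds to 1.8°F.
120.71 × 1.8 = 217.28.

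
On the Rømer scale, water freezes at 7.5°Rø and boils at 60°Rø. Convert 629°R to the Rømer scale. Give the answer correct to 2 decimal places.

First in Celsius: (629 - 491.67) × 5/9 = 76.2944°C.
Linearly onto the Rømer scale: 7.5 + (76.2944 / 100) × (60 - 7.5) = 47.55°Rø.

47.55°Rø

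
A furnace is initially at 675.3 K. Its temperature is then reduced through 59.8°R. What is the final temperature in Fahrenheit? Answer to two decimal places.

Initial temperature in Celsius: 675.3 - 273.15 = 402.1500°C.
The 59.8°R change is an interval, so only the factor 5/9 applies: -59.8 × 5/9 = -33.2222°C.
Final Celsius temperature: 402.1500 - 33.2222 = 368.9278°C.
In Fahrenheit: 368.9278 × 1.8 + 32 = 696.07°F.

696.07°F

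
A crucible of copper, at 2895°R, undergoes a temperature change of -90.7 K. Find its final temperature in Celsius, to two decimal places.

Initial temperature in Celsius: (2895 - 491.67) × 5/9 = 1335.1833°C.
The 90.7 K change is an interval; Kelvin and Celsius degrees are the same size, so ΔC = -90.7°C.
Final Celsius temperature: 1335.1833 - 90.7000 = 1244.4833°C.

1244.48°C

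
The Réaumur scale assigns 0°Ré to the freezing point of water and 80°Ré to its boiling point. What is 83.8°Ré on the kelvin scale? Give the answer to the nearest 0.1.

Linear interpolation between the fixed points: C = (83.8 - 0) × 100 / (80 - 0) = 104.7500°C.
Then 104.7500 + 273.15 = 377.9 K.

377.9 K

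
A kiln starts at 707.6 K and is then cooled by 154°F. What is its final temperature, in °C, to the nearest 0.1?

348.9°C

Initial temperature in Celsius: 707.6 - 273.15 = 434.4500°C.
The 154°F change is an interval, so only the factor 5/9 applies: -154 × 5/9 = -85.5556°C.
Final Celsius temperature: 434.4500 - 85.5556 = 348.8944°C.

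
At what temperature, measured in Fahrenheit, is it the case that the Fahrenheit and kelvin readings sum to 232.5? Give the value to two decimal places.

Let F be the Fahrenheit reading. The kelvin reading is K = 5/9·F + 255.372.
Require F + K = 232.5: (14/9)·F + 255.372 = 232.5.
F = (232.5 - 255.372) / (14/9) = -14.70.

-14.70°F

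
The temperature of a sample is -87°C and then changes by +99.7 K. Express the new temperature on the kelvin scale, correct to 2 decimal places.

The 99.7 K change is an interval; Kelvin and Celsius degrees are the same size, so ΔC = +99.7°C.
Final Celsius temperature: -87.0000 + 99.7000 = 12.7000°C.
In kelvin: 12.7000 + 273.15 = 285.85 K.

285.85 K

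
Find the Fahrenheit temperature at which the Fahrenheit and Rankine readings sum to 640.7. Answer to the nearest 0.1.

Let F be the Fahrenheit reading. The Rankine reading is R = 1·F + 459.67.
Require F + R = 640.7: (2)·F + 459.67 = 640.7.
F = (640.7 - 459.67) / (2) = 90.5.

90.5°F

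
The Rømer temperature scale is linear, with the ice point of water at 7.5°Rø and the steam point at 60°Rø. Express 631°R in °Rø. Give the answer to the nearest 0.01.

First in Celsius: (631 - 491.67) × 5/9 = 77.4056°C.
Linearly onto the Rømer scale: 7.5 + (77.4056 / 100) × (60 - 7.5) = 48.14°Rø.

48.14°Rø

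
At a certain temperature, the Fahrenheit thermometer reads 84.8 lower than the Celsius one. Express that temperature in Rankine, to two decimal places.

228.87°R

Let x be the Celsius reading; then the Fahrenheit reading is 1.8·x + 32.
(1.8·x + 32) - x = -84.8  ⇒  (0.8)·x = -116.8  ⇒  x = -146.0000°C.
In Rankine: -146.0000 × 1.8 + 491.67 = 228.87°R.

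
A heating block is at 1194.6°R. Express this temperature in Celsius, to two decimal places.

In Celsius: (1194.6 - 491.67) × 5/9 = 390.5167°C.

390.52°C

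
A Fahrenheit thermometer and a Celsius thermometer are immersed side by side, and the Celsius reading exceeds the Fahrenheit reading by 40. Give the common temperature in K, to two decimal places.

Let x be the Fahrenheit reading; then the Celsius reading is 5/9·x - 17.7778.
(5/9·x - 17.7778) - x = 40  ⇒  (-4/9)·x = 57.7778  ⇒  x = -130.0000°F.
In Celsius: (-130 - 32) × 5/9 = -90.0000°C.
In kelvin: -90.0000 + 273.15 = 183.15 K.

183.15 K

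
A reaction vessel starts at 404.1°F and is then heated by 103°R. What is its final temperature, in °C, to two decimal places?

Initial temperature in Celsius: (404.1 - 32) × 5/9 = 206.7222°C.
The 103°R change is an interval, so only the factor 5/9 applies: +103 × 5/9 = +57.2222°C.
Final Celsius temperature: 206.7222 + 57.2222 = 263.9444°C.

263.94°C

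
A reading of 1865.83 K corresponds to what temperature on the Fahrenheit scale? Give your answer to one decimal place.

2898.8°F

In Celsius: 1865.83 - 273.15 = 1592.6800°C.
In Fahrenheit: 1592.6800 × 1.8 + 32 = 2898.8°F.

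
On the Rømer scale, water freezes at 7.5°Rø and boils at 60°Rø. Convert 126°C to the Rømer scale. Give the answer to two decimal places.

Linearly onto the Rømer scale: 7.5 + (126.0000 / 100) × (60 - 7.5) = 73.65°Rø.

73.65°Rø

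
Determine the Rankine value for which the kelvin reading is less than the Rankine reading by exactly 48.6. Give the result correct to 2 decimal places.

109.35°R

Let R be the Rankine reading. The kelvin reading is K = 5/9·R.
Require K - R = -48.6: (-4/9)·R = -48.6.
R = (-48.6) / (-4/9) = 109.35.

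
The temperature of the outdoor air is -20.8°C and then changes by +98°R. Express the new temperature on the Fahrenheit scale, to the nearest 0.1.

92.6°F

The 98°R change is an interval, so only the factor 5/9 applies: +98 × 5/9 = +54.4444°C.
Final Celsius temperature: -20.8000 + 54.4444 = 33.6444°C.
In Fahrenheit: 33.6444 × 1.8 + 32 = 92.6°F.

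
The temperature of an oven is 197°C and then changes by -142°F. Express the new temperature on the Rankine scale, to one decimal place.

704.3°R

The 142°F change is an interval, so only the factor 5/9 applies: -142 × 5/9 = -78.8889°C.
Final Celsius temperature: 197.0000 - 78.8889 = 118.1111°C.
In Rankine: 118.1111 × 1.8 + 491.67 = 704.3°R.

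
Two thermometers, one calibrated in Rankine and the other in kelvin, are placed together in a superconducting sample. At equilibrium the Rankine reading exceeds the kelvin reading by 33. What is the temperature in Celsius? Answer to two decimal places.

Let x be the Rankine reading; then the kelvin reading is 5/9·x.
(5/9·x) - x = -33  ⇒  (-4/9)·x = -33  ⇒  x = 74.2500°R.
In Celsius: (74.25 - 491.67) × 5/9 = -231.90°C.

-231.90°C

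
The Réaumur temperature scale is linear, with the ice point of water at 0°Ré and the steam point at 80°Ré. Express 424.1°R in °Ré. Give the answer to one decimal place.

First in Celsius: (424.1 - 491.67) × 5/9 = -37.5389°C.
Linearly onto the Réaumur scale: 0 + (-37.5389 / 100) × (80 - 0) = -30.0°Ré.

-30.0°Ré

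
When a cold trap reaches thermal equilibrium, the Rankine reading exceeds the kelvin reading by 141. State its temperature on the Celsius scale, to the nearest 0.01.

-96.90°C

Let x be the kelvin reading; then the Rankine reading is 1.8·x.
(1.8·x) - x = 141  ⇒  (0.8)·x = 141  ⇒  x = 176.2500 K.
In Celsius: 176.25 - 273.15 = -96.90°C.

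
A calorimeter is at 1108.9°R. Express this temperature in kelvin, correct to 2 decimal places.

In Celsius: (1108.9 - 491.67) × 5/9 = 342.9056°C.
In kelvin: 342.9056 + 273.15 = 616.06 K.

616.06 K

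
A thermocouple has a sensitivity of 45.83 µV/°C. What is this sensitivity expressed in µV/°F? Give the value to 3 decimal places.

25.461 µV/°F

Since only a temperature interval is involved, the additive offset between the scales drops out.
A change of 1°F is a change of 5/9°C, so per °F the value is 45.83 × 5/9 = 25.461.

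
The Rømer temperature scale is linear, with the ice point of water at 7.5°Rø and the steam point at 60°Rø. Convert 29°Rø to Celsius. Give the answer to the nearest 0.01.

Linear interpolation between the fixed points: C = (29 - 7.5) × 100 / (60 - 7.5) = 40.9524°C.

40.95°C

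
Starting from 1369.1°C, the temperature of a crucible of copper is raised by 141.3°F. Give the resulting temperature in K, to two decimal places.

The 141.3°F change is an interval, so only the factor 5/9 applies: +141.3 × 5/9 = +78.5000°C.
Final Celsius temperature: 1369.1000 + 78.5000 = 1447.6000°C.
In kelvin: 1447.6000 + 273.15 = 1720.75 K.

1720.75 K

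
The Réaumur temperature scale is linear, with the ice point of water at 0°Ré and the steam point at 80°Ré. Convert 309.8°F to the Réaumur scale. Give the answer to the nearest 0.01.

123.47°Ré

First in Celsius: (309.8 - 32) × 5/9 = 154.3333°C.
Linearly onto the Réaumur scale: 0 + (154.3333 / 100) × (80 - 0) = 123.47°Ré.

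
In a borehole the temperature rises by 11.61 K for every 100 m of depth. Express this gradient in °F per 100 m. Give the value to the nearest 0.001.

The quantity depends on a temperature interval, so only the ratio of degree sizes applies; the offset between the scales is irrelevant.
A change of 1 K is a change of 1.8°F, so 11.61 × 1.8 = 20.898.

20.898 °F/100 m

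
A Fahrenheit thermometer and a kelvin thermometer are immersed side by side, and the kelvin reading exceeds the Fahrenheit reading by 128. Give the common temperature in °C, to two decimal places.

Let x be the Fahrenheit reading; then the kelvin reading is 5/9·x + 255.372.
(5/9·x + 255.372) - x = 128  ⇒  (-4/9)·x = -127.372  ⇒  x = 286.5875°F.
In Celsius: (286.5875 - 32) × 5/9 = 141.44°C.

141.44°C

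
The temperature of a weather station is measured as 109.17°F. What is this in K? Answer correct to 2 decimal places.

In Celsius: (109.17 - 32) × 5/9 = 42.8722°C.
In kelvin: 42.8722 + 273.15 = 316.02 K.

316.02 K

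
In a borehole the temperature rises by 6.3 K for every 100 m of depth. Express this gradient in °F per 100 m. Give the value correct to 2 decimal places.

11.34 °F/100 m

The quantity depends on a temperature interval, so only the ratio of degree sizes applies; the offset between the scales is irrelevant.
A change of 1 K is a change of 1.8°F, so 6.3 × 1.8 = 11.34.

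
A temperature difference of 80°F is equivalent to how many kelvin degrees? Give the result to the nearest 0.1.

Only the scale ratio 5/9 matters for a change in temperature.
80 × 5/9 = 44.4.

44.4 K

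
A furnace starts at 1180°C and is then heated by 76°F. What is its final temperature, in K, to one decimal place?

1495.4 K

The 76°F change is an interval, so only the factor 5/9 applies: +76 × 5/9 = +42.2222°C.
Final Celsius temperature: 1180.0000 + 42.2222 = 1222.2222°C.
In kelvin: 1222.2222 + 273.15 = 1495.4 K.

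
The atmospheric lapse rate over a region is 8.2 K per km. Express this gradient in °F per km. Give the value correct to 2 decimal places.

14.76 °F/km

Since only a temperature interval is involved, the additive offset between the scales drops out.
A change of 1 K is a change of 1.8°F, so 8.2 × 1.8 = 14.76.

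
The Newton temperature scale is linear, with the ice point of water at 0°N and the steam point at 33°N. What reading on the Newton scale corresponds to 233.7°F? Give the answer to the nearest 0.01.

36.98°N

First in Celsius: (233.7 - 32) × 5/9 = 112.0556°C.
Linearly onto the Newton scale: 0 + (112.0556 / 100) × (33 - 0) = 36.98°N.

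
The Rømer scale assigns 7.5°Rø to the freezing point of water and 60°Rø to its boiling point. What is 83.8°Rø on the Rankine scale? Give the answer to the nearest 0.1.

Linear interpolation between the fixed points: C = (83.8 - 7.5) × 100 / (60 - 7.5) = 145.3333°C.
Then 145.3333 × 1.8 + 491.67 = 753.3°R.

753.3°R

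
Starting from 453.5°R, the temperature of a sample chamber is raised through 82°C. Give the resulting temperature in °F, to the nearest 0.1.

Initial temperature in Celsius: (453.5 - 491.67) × 5/9 = -21.2056°C.
Final Celsius temperature: -21.2056 + 82.0000 = 60.7944°C.
In Fahrenheit: 60.7944 × 1.8 + 32 = 141.4°F.

141.4°F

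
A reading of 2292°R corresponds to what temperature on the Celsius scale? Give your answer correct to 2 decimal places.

1000.18°C

In Celsius: (2292 - 491.67) × 5/9 = 1000.1833°C.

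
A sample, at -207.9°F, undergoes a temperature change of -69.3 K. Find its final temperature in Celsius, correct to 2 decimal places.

-202.58°C

Initial temperature in Celsius: (-207.9 - 32) × 5/9 = -133.2778°C.
The 69.3 K change is an interval; Kelvin and Celsius degrees are the same size, so ΔC = -69.3°C.
Final Celsius temperature: -133.2778 - 69.3000 = -202.5778°C.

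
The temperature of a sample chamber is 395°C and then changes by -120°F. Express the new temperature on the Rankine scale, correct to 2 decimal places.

1082.67°R

The 120°F change is an interval, so only the factor 5/9 applies: -120 × 5/9 = -66.6667°C.
Final Celsius temperature: 395.0000 - 66.6667 = 328.3333°C.
In Rankine: 328.3333 × 1.8 + 491.67 = 1082.67°R.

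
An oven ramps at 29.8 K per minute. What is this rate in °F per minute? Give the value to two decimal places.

The quantity depends on a temperature interval, so only the ratio of degree sizes applies; the offset between the scales is irrelevant.
A change of 1 K is a change of 1.8°F, so 29.8 × 1.8 = 53.64.

53.64 °F/minute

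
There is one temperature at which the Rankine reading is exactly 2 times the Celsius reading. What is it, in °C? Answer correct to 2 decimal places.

2458.35°C

Let C be the Celsius reading. The Rankine reading is R = 1.8·C + 491.67.
Require R = 2·C: 1.8·C + 491.67 = 2·C.
(-0.2)·C = -491.67  ⇒  C = 2458.35.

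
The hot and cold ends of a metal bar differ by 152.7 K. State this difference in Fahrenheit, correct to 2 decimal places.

274.86°F

For a temperature interval the offset drops out; only the factor 1.8 applies.
152.7 × 1.8 = 274.86.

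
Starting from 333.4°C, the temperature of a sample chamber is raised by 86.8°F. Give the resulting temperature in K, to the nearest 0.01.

654.77 K

The 86.8°F change is an interval, so only the factor 5/9 applies: +86.8 × 5/9 = +48.2222°C.
Final Celsius temperature: 333.4000 + 48.2222 = 381.6222°C.
In kelvin: 381.6222 + 273.15 = 654.77 K.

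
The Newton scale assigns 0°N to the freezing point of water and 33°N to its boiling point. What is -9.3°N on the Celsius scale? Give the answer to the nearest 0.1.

Linear interpolation between the fixed points: C = (-9.3 - 0) × 100 / (33 - 0) = -28.1818°C.

-28.2°C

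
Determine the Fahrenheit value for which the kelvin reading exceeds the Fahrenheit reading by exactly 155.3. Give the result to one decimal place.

Let F be the Fahrenheit reading. The kelvin reading is K = 5/9·F + 255.372.
Require K - F = 155.3: (-4/9)·F + 255.372 = 155.3.
F = (155.3 - 255.372) / (-4/9) = 225.2.

225.2°F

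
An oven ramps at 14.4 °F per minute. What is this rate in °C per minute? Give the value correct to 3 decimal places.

8.000 °C/minute

Since only a temperature interval is involved, the additive offset between the scales drops out.
A change of 1°F is a change of 5/9°C, so 14.4 × 5/9 = 8.000.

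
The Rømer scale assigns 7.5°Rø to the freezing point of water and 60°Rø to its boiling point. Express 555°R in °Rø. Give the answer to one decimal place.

26.0°Rø

First in Celsius: (555 - 491.67) × 5/9 = 35.1833°C.
Linearly onto the Rømer scale: 7.5 + (35.1833 / 100) × (60 - 7.5) = 26.0°Rø.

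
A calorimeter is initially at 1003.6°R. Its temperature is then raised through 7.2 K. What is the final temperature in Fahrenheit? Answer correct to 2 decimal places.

556.89°F

Initial temperature in Celsius: (1003.6 - 491.67) × 5/9 = 284.4056°C.
The 7.2 K change is an interval; Kelvin and Celsius degrees are the same size, so ΔC = +7.2°C.
Final Celsius temperature: 284.4056 + 7.2000 = 291.6056°C.
In Fahrenheit: 291.6056 × 1.8 + 32 = 556.89°F.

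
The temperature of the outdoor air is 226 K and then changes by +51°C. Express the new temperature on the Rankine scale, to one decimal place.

Initial temperature in Celsius: 226 - 273.15 = -47.1500°C.
Final Celsius temperature: -47.1500 + 51.0000 = 3.8500°C.
In Rankine: 3.8500 × 1.8 + 491.67 = 498.6°R.

498.6°R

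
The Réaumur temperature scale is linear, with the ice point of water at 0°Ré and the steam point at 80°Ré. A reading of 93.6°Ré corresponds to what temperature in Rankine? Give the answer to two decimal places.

Linear interpolation between the fixed points: C = (93.6 - 0) × 100 / (80 - 0) = 117.0000°C.
Then 117.0000 × 1.8 + 491.67 = 702.27°R.

702.27°R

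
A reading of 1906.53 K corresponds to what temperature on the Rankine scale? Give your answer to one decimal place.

3431.8°R

In Celsius: 1906.53 - 273.15 = 1633.3800°C.
In Rankine: 1633.3800 × 1.8 + 491.67 = 3431.8°R.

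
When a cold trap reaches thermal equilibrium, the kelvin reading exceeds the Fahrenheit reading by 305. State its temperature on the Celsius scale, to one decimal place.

-79.8°C

Let x be the Fahrenheit reading; then the kelvin reading is 5/9·x + 255.372.
(5/9·x + 255.372) - x = 305  ⇒  (-4/9)·x = 49.6278  ⇒  x = -111.6625°F.
In Celsius: (-111.6625 - 32) × 5/9 = -79.8°C.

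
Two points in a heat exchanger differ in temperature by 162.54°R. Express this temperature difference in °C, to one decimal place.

An interval of 1°R corresponds to 5/9°C.
162.54 × 5/9 = 90.3.

90.3°C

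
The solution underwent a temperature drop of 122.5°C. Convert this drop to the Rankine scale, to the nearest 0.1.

For a temperature interval the offset drops out; only the factor 1.8 applies.
122.5 × 1.8 = 220.5.

220.5°R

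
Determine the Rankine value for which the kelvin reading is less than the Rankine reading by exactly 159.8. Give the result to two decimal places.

Let R be the Rankine reading. The kelvin reading is K = 5/9·R.
Require K - R = -159.8: (-4/9)·R = -159.8.
R = (-159.8) / (-4/9) = 359.55.

359.55°R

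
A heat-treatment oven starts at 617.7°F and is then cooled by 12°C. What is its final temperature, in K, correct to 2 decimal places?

Initial temperature in Celsius: (617.7 - 32) × 5/9 = 325.3889°C.
Final Celsius temperature: 325.3889 - 12.0000 = 313.3889°C.
In kelvin: 313.3889 + 273.15 = 586.54 K.

586.54 K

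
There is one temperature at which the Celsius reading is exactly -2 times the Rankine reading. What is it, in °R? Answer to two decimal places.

106.88°R

Let R be the Rankine reading. The Celsius reading is C = 5/9·R - 273.15.
Require C = -2·R: 5/9·R - 273.15 = -2·R.
(23/9)·R = 273.15  ⇒  R = 106.88.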